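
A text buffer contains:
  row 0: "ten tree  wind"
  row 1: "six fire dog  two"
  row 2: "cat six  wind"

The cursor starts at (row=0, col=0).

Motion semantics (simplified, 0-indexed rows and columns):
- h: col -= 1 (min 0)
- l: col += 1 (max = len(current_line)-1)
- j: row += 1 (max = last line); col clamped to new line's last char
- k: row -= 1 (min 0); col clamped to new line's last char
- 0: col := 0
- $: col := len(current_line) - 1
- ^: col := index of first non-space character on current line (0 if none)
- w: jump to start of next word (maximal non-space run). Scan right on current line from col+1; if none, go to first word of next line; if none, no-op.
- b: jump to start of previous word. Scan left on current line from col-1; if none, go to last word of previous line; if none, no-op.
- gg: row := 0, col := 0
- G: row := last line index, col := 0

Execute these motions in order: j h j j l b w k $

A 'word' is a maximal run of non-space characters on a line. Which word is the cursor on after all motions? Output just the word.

Answer: two

Derivation:
After 1 (j): row=1 col=0 char='s'
After 2 (h): row=1 col=0 char='s'
After 3 (j): row=2 col=0 char='c'
After 4 (j): row=2 col=0 char='c'
After 5 (l): row=2 col=1 char='a'
After 6 (b): row=2 col=0 char='c'
After 7 (w): row=2 col=4 char='s'
After 8 (k): row=1 col=4 char='f'
After 9 ($): row=1 col=16 char='o'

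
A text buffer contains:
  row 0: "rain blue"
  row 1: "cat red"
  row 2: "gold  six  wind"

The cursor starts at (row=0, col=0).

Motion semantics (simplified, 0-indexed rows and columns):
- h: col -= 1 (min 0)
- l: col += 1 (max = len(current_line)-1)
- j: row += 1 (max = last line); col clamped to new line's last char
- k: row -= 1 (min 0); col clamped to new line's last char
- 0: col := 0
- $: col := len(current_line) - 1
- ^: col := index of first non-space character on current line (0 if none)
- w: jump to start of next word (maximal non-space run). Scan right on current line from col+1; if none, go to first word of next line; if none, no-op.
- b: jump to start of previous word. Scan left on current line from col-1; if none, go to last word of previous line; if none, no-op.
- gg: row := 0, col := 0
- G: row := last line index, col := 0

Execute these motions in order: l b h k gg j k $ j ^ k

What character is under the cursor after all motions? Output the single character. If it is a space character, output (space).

After 1 (l): row=0 col=1 char='a'
After 2 (b): row=0 col=0 char='r'
After 3 (h): row=0 col=0 char='r'
After 4 (k): row=0 col=0 char='r'
After 5 (gg): row=0 col=0 char='r'
After 6 (j): row=1 col=0 char='c'
After 7 (k): row=0 col=0 char='r'
After 8 ($): row=0 col=8 char='e'
After 9 (j): row=1 col=6 char='d'
After 10 (^): row=1 col=0 char='c'
After 11 (k): row=0 col=0 char='r'

Answer: r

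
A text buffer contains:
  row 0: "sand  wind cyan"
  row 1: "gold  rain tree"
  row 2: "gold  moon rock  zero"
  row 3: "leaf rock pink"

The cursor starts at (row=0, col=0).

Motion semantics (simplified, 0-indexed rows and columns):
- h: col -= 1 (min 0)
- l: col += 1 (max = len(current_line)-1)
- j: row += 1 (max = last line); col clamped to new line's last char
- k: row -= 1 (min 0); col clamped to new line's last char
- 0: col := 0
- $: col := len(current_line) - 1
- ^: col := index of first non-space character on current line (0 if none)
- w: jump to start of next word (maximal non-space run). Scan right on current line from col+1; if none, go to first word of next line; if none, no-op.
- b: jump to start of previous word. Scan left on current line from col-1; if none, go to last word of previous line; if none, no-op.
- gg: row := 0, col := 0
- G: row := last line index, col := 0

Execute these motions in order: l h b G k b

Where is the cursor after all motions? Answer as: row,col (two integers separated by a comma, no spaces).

Answer: 1,11

Derivation:
After 1 (l): row=0 col=1 char='a'
After 2 (h): row=0 col=0 char='s'
After 3 (b): row=0 col=0 char='s'
After 4 (G): row=3 col=0 char='l'
After 5 (k): row=2 col=0 char='g'
After 6 (b): row=1 col=11 char='t'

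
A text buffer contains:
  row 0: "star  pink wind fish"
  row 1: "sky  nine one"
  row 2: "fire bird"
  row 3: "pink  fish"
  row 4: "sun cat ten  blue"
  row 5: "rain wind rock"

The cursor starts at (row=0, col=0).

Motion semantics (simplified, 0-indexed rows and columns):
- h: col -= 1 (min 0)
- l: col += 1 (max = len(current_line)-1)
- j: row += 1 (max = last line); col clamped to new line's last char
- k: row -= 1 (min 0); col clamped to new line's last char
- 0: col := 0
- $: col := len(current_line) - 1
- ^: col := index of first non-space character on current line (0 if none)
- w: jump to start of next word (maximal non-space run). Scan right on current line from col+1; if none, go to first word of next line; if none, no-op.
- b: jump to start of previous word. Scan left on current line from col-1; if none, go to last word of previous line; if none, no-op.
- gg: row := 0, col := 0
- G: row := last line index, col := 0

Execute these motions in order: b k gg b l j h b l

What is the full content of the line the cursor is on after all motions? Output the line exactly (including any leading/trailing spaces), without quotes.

Answer: star  pink wind fish

Derivation:
After 1 (b): row=0 col=0 char='s'
After 2 (k): row=0 col=0 char='s'
After 3 (gg): row=0 col=0 char='s'
After 4 (b): row=0 col=0 char='s'
After 5 (l): row=0 col=1 char='t'
After 6 (j): row=1 col=1 char='k'
After 7 (h): row=1 col=0 char='s'
After 8 (b): row=0 col=16 char='f'
After 9 (l): row=0 col=17 char='i'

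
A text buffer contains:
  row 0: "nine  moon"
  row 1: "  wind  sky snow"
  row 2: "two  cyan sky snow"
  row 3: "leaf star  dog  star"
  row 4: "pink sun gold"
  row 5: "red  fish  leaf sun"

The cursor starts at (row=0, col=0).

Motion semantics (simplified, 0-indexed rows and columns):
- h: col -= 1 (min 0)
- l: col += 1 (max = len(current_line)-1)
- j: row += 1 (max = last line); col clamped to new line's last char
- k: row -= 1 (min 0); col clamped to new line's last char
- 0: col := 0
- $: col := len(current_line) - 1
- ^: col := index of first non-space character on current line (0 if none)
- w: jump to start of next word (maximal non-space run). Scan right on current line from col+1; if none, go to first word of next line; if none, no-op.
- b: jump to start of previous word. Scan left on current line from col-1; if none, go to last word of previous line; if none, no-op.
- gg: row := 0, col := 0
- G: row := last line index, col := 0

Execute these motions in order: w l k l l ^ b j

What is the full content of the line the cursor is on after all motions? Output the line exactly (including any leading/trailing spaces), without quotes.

After 1 (w): row=0 col=6 char='m'
After 2 (l): row=0 col=7 char='o'
After 3 (k): row=0 col=7 char='o'
After 4 (l): row=0 col=8 char='o'
After 5 (l): row=0 col=9 char='n'
After 6 (^): row=0 col=0 char='n'
After 7 (b): row=0 col=0 char='n'
After 8 (j): row=1 col=0 char='_'

Answer:   wind  sky snow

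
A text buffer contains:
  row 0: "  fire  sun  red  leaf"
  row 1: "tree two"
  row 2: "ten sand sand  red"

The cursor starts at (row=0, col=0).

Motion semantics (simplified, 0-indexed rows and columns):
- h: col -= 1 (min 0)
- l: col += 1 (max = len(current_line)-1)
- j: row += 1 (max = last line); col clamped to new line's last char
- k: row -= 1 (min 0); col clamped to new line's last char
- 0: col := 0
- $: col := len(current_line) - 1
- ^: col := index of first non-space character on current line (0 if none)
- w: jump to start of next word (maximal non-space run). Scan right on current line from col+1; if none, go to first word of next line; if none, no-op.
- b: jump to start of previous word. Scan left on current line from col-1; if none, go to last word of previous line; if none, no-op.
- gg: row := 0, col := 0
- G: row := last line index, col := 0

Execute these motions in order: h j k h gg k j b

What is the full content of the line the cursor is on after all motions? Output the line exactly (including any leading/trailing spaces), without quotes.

After 1 (h): row=0 col=0 char='_'
After 2 (j): row=1 col=0 char='t'
After 3 (k): row=0 col=0 char='_'
After 4 (h): row=0 col=0 char='_'
After 5 (gg): row=0 col=0 char='_'
After 6 (k): row=0 col=0 char='_'
After 7 (j): row=1 col=0 char='t'
After 8 (b): row=0 col=18 char='l'

Answer:   fire  sun  red  leaf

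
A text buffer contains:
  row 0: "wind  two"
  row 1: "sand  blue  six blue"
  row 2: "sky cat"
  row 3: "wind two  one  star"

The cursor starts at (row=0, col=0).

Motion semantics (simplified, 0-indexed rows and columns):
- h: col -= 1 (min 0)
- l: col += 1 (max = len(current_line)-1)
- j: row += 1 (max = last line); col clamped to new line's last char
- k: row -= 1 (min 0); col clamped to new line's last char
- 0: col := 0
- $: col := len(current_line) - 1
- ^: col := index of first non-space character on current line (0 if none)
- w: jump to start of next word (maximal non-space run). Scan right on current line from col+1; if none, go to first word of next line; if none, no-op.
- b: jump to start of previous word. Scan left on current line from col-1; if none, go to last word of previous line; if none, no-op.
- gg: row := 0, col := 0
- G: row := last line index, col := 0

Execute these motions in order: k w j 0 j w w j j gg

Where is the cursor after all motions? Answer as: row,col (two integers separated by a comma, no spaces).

Answer: 0,0

Derivation:
After 1 (k): row=0 col=0 char='w'
After 2 (w): row=0 col=6 char='t'
After 3 (j): row=1 col=6 char='b'
After 4 (0): row=1 col=0 char='s'
After 5 (j): row=2 col=0 char='s'
After 6 (w): row=2 col=4 char='c'
After 7 (w): row=3 col=0 char='w'
After 8 (j): row=3 col=0 char='w'
After 9 (j): row=3 col=0 char='w'
After 10 (gg): row=0 col=0 char='w'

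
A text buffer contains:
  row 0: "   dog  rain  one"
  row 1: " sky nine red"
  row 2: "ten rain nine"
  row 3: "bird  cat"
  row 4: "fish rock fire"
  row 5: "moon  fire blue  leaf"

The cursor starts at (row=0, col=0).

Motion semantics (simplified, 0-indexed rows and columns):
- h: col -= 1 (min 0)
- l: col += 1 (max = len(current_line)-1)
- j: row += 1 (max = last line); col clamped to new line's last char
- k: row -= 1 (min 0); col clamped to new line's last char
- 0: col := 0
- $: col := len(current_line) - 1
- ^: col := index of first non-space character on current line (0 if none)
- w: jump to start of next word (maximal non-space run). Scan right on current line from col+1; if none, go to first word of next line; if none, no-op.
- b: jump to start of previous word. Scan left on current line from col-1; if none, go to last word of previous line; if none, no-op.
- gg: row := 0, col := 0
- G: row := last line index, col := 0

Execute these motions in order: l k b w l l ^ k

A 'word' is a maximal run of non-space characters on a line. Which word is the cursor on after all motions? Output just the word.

Answer: dog

Derivation:
After 1 (l): row=0 col=1 char='_'
After 2 (k): row=0 col=1 char='_'
After 3 (b): row=0 col=1 char='_'
After 4 (w): row=0 col=3 char='d'
After 5 (l): row=0 col=4 char='o'
After 6 (l): row=0 col=5 char='g'
After 7 (^): row=0 col=3 char='d'
After 8 (k): row=0 col=3 char='d'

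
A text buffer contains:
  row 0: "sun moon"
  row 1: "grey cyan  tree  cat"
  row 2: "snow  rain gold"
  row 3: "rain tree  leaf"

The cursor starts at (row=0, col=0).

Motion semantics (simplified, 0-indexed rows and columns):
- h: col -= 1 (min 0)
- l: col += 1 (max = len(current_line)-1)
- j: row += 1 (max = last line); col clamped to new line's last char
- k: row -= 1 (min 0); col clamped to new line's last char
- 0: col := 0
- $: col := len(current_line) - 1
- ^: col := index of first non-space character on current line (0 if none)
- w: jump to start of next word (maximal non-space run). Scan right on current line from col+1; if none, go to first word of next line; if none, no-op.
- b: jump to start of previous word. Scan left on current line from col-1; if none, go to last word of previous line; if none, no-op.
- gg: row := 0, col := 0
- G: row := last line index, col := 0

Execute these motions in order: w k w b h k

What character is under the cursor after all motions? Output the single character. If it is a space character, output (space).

After 1 (w): row=0 col=4 char='m'
After 2 (k): row=0 col=4 char='m'
After 3 (w): row=1 col=0 char='g'
After 4 (b): row=0 col=4 char='m'
After 5 (h): row=0 col=3 char='_'
After 6 (k): row=0 col=3 char='_'

Answer: (space)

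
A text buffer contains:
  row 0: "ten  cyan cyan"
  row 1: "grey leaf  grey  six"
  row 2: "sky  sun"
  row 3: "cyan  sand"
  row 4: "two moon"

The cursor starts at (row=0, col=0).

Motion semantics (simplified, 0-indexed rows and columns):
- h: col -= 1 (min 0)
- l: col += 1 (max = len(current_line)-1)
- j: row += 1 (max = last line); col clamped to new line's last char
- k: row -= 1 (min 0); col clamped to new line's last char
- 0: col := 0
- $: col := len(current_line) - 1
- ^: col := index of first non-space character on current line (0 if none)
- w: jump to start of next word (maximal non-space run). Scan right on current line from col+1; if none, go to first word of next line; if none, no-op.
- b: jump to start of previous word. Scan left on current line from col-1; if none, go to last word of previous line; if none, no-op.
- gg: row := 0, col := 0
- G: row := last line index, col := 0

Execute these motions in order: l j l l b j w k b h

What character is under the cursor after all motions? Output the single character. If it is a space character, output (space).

Answer: g

Derivation:
After 1 (l): row=0 col=1 char='e'
After 2 (j): row=1 col=1 char='r'
After 3 (l): row=1 col=2 char='e'
After 4 (l): row=1 col=3 char='y'
After 5 (b): row=1 col=0 char='g'
After 6 (j): row=2 col=0 char='s'
After 7 (w): row=2 col=5 char='s'
After 8 (k): row=1 col=5 char='l'
After 9 (b): row=1 col=0 char='g'
After 10 (h): row=1 col=0 char='g'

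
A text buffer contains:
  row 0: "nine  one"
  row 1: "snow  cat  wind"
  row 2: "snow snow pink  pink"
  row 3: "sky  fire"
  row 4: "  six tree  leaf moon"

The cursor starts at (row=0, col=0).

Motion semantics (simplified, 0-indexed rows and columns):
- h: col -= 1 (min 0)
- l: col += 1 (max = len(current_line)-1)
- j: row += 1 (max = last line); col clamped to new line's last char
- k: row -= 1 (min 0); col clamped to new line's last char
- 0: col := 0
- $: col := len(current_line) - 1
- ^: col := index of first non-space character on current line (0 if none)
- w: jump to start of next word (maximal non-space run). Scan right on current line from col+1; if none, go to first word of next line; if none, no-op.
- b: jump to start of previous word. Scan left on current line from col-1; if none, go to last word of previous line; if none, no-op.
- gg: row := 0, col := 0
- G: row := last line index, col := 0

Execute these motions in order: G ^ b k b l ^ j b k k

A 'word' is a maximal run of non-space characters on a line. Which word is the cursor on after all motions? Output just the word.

After 1 (G): row=4 col=0 char='_'
After 2 (^): row=4 col=2 char='s'
After 3 (b): row=3 col=5 char='f'
After 4 (k): row=2 col=5 char='s'
After 5 (b): row=2 col=0 char='s'
After 6 (l): row=2 col=1 char='n'
After 7 (^): row=2 col=0 char='s'
After 8 (j): row=3 col=0 char='s'
After 9 (b): row=2 col=16 char='p'
After 10 (k): row=1 col=14 char='d'
After 11 (k): row=0 col=8 char='e'

Answer: one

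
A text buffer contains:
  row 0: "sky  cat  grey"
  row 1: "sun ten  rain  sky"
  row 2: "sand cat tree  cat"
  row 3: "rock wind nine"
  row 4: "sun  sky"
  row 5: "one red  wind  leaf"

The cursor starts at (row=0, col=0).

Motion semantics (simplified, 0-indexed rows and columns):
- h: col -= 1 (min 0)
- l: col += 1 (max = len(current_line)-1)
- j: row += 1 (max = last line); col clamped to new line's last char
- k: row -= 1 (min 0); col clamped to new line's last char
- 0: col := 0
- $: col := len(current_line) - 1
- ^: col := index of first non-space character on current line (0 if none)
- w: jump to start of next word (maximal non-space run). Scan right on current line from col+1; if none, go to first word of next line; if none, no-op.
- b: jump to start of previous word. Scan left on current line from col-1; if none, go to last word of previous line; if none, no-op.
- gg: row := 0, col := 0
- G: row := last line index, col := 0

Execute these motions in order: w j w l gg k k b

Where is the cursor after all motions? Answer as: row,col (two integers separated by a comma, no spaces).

After 1 (w): row=0 col=5 char='c'
After 2 (j): row=1 col=5 char='e'
After 3 (w): row=1 col=9 char='r'
After 4 (l): row=1 col=10 char='a'
After 5 (gg): row=0 col=0 char='s'
After 6 (k): row=0 col=0 char='s'
After 7 (k): row=0 col=0 char='s'
After 8 (b): row=0 col=0 char='s'

Answer: 0,0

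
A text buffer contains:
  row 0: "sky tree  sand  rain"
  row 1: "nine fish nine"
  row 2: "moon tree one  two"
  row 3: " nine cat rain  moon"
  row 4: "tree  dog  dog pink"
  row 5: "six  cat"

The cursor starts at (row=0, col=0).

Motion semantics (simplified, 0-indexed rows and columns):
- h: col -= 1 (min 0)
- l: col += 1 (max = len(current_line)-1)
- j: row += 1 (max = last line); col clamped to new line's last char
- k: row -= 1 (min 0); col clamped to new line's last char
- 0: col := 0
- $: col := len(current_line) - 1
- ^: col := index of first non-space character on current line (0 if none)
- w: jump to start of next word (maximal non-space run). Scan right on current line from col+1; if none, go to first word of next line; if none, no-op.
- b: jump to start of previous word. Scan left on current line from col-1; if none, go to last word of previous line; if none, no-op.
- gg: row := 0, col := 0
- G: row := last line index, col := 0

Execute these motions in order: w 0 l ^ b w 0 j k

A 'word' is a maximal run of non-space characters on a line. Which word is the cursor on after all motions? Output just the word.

After 1 (w): row=0 col=4 char='t'
After 2 (0): row=0 col=0 char='s'
After 3 (l): row=0 col=1 char='k'
After 4 (^): row=0 col=0 char='s'
After 5 (b): row=0 col=0 char='s'
After 6 (w): row=0 col=4 char='t'
After 7 (0): row=0 col=0 char='s'
After 8 (j): row=1 col=0 char='n'
After 9 (k): row=0 col=0 char='s'

Answer: sky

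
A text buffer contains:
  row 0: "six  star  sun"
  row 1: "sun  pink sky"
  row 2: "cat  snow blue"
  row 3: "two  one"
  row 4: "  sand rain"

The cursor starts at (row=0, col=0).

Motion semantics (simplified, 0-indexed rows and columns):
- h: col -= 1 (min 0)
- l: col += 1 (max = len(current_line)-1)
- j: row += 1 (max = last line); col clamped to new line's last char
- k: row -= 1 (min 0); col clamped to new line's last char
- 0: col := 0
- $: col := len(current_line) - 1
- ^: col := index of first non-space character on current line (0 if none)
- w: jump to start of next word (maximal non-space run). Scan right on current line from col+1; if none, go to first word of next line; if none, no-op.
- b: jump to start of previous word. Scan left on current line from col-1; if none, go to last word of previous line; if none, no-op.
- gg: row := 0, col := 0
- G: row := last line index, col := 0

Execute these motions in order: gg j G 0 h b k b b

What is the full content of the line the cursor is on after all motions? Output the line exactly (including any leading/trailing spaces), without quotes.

Answer: sun  pink sky

Derivation:
After 1 (gg): row=0 col=0 char='s'
After 2 (j): row=1 col=0 char='s'
After 3 (G): row=4 col=0 char='_'
After 4 (0): row=4 col=0 char='_'
After 5 (h): row=4 col=0 char='_'
After 6 (b): row=3 col=5 char='o'
After 7 (k): row=2 col=5 char='s'
After 8 (b): row=2 col=0 char='c'
After 9 (b): row=1 col=10 char='s'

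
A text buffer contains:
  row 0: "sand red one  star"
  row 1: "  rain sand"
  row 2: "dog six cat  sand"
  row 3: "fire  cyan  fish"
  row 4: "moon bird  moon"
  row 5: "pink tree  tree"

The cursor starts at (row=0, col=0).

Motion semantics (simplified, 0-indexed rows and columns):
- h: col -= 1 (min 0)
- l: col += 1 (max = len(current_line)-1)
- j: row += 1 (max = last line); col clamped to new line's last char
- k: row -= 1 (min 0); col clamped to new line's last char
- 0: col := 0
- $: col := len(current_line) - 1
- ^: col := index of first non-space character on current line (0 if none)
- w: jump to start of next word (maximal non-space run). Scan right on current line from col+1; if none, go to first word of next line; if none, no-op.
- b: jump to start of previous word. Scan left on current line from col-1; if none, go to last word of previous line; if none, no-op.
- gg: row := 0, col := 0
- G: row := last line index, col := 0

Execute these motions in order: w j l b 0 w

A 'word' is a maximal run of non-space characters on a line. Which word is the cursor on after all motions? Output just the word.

Answer: rain

Derivation:
After 1 (w): row=0 col=5 char='r'
After 2 (j): row=1 col=5 char='n'
After 3 (l): row=1 col=6 char='_'
After 4 (b): row=1 col=2 char='r'
After 5 (0): row=1 col=0 char='_'
After 6 (w): row=1 col=2 char='r'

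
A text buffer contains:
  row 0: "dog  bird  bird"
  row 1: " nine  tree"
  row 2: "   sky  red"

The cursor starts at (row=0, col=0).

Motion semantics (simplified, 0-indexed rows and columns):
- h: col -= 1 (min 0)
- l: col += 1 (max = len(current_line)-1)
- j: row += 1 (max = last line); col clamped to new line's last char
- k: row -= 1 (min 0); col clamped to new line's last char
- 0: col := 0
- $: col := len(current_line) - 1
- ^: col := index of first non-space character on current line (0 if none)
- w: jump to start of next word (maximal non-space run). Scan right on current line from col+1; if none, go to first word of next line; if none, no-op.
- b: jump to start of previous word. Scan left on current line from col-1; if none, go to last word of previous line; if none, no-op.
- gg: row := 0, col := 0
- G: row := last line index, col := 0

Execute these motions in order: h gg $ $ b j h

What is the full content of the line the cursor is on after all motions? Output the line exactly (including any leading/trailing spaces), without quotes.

Answer:  nine  tree

Derivation:
After 1 (h): row=0 col=0 char='d'
After 2 (gg): row=0 col=0 char='d'
After 3 ($): row=0 col=14 char='d'
After 4 ($): row=0 col=14 char='d'
After 5 (b): row=0 col=11 char='b'
After 6 (j): row=1 col=10 char='e'
After 7 (h): row=1 col=9 char='e'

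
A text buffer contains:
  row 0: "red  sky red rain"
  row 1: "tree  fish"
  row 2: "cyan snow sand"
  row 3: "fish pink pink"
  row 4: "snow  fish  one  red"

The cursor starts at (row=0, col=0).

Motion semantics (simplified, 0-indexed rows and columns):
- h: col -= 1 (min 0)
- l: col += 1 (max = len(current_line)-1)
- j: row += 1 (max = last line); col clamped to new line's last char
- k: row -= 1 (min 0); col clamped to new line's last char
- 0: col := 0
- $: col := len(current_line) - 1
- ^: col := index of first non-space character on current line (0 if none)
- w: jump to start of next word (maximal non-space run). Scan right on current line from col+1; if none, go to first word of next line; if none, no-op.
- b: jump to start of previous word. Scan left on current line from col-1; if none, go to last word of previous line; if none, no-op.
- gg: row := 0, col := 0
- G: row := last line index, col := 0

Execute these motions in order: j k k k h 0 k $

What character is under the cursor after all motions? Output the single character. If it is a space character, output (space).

After 1 (j): row=1 col=0 char='t'
After 2 (k): row=0 col=0 char='r'
After 3 (k): row=0 col=0 char='r'
After 4 (k): row=0 col=0 char='r'
After 5 (h): row=0 col=0 char='r'
After 6 (0): row=0 col=0 char='r'
After 7 (k): row=0 col=0 char='r'
After 8 ($): row=0 col=16 char='n'

Answer: n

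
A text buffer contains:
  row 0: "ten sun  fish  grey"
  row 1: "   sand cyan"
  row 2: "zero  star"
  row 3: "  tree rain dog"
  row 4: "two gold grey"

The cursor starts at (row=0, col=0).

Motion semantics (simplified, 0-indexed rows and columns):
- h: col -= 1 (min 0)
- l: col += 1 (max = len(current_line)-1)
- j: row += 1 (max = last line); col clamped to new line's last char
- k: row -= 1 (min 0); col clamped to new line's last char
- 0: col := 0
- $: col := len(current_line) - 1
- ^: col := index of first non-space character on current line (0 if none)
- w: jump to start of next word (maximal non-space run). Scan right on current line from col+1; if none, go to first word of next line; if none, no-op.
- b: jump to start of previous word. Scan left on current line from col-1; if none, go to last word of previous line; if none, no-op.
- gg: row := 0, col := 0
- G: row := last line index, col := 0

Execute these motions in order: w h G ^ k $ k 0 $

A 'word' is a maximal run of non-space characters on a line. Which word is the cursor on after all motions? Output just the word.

After 1 (w): row=0 col=4 char='s'
After 2 (h): row=0 col=3 char='_'
After 3 (G): row=4 col=0 char='t'
After 4 (^): row=4 col=0 char='t'
After 5 (k): row=3 col=0 char='_'
After 6 ($): row=3 col=14 char='g'
After 7 (k): row=2 col=9 char='r'
After 8 (0): row=2 col=0 char='z'
After 9 ($): row=2 col=9 char='r'

Answer: star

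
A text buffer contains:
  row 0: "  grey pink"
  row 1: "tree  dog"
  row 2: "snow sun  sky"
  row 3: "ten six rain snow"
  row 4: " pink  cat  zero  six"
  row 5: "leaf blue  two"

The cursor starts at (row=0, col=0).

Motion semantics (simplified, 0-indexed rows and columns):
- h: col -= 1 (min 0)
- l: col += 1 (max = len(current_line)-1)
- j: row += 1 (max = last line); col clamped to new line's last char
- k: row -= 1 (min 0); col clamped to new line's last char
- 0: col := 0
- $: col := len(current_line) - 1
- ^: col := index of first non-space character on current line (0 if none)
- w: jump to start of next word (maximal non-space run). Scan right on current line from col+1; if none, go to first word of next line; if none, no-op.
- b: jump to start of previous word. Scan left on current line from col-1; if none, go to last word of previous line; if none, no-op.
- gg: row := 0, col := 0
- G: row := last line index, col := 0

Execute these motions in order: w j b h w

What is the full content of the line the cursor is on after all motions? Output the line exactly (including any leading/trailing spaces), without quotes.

After 1 (w): row=0 col=2 char='g'
After 2 (j): row=1 col=2 char='e'
After 3 (b): row=1 col=0 char='t'
After 4 (h): row=1 col=0 char='t'
After 5 (w): row=1 col=6 char='d'

Answer: tree  dog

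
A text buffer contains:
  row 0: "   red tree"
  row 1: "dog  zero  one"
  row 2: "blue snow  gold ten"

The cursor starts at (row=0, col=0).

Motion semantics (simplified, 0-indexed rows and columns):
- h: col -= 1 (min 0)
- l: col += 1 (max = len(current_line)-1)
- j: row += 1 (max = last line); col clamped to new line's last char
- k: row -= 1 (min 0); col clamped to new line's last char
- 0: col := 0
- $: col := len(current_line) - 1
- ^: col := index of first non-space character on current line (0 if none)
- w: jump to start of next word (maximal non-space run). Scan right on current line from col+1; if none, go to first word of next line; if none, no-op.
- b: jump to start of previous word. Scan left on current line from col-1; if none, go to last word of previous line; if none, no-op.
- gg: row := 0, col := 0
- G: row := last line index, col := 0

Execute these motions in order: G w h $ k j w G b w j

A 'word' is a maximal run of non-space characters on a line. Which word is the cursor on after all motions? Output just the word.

After 1 (G): row=2 col=0 char='b'
After 2 (w): row=2 col=5 char='s'
After 3 (h): row=2 col=4 char='_'
After 4 ($): row=2 col=18 char='n'
After 5 (k): row=1 col=13 char='e'
After 6 (j): row=2 col=13 char='l'
After 7 (w): row=2 col=16 char='t'
After 8 (G): row=2 col=0 char='b'
After 9 (b): row=1 col=11 char='o'
After 10 (w): row=2 col=0 char='b'
After 11 (j): row=2 col=0 char='b'

Answer: blue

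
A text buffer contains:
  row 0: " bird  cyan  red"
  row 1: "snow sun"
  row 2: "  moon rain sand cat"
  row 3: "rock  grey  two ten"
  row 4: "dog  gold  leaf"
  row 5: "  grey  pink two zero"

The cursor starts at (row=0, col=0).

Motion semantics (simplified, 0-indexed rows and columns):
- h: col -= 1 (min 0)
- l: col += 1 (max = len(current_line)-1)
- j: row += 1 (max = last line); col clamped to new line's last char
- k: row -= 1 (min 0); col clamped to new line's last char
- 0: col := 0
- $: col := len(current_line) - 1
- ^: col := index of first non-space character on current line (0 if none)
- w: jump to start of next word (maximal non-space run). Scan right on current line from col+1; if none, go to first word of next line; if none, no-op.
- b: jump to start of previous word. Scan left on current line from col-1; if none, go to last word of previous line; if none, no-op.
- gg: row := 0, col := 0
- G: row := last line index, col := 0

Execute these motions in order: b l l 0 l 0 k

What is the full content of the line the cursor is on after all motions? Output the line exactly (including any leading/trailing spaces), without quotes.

After 1 (b): row=0 col=0 char='_'
After 2 (l): row=0 col=1 char='b'
After 3 (l): row=0 col=2 char='i'
After 4 (0): row=0 col=0 char='_'
After 5 (l): row=0 col=1 char='b'
After 6 (0): row=0 col=0 char='_'
After 7 (k): row=0 col=0 char='_'

Answer:  bird  cyan  red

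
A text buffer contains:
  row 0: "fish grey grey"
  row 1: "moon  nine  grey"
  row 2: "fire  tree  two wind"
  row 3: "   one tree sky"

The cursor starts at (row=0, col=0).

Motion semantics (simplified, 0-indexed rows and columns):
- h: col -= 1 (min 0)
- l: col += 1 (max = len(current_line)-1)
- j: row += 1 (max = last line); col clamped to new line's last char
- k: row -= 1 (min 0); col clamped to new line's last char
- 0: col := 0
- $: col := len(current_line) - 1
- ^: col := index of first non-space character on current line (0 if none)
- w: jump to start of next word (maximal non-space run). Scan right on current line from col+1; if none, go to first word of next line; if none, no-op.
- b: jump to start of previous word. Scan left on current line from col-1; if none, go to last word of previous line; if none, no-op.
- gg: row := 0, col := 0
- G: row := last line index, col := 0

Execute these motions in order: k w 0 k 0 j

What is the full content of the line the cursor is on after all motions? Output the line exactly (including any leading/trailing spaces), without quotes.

Answer: moon  nine  grey

Derivation:
After 1 (k): row=0 col=0 char='f'
After 2 (w): row=0 col=5 char='g'
After 3 (0): row=0 col=0 char='f'
After 4 (k): row=0 col=0 char='f'
After 5 (0): row=0 col=0 char='f'
After 6 (j): row=1 col=0 char='m'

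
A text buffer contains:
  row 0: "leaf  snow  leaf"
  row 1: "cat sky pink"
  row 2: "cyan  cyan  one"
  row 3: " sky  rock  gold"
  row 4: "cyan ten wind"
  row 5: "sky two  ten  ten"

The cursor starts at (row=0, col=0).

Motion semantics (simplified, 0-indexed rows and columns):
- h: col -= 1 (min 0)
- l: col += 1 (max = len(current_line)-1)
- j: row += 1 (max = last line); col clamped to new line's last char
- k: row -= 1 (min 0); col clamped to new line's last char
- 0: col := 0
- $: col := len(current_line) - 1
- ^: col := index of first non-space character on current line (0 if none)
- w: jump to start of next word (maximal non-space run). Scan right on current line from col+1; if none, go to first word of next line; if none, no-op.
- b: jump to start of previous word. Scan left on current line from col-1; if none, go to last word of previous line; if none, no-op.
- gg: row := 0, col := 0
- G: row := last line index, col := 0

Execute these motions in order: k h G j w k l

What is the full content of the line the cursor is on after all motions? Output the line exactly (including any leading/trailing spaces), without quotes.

Answer: cyan ten wind

Derivation:
After 1 (k): row=0 col=0 char='l'
After 2 (h): row=0 col=0 char='l'
After 3 (G): row=5 col=0 char='s'
After 4 (j): row=5 col=0 char='s'
After 5 (w): row=5 col=4 char='t'
After 6 (k): row=4 col=4 char='_'
After 7 (l): row=4 col=5 char='t'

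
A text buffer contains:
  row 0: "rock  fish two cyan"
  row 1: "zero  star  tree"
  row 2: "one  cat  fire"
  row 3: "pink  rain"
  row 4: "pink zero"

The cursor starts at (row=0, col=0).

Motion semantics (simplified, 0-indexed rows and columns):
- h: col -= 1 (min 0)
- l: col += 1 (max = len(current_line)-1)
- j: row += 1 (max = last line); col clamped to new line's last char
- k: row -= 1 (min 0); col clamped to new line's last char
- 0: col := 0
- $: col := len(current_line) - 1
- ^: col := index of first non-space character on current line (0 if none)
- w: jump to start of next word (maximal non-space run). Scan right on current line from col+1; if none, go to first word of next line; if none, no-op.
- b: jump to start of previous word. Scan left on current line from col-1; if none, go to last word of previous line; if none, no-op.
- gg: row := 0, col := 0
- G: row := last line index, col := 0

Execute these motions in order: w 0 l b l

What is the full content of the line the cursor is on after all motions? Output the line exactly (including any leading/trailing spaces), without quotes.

After 1 (w): row=0 col=6 char='f'
After 2 (0): row=0 col=0 char='r'
After 3 (l): row=0 col=1 char='o'
After 4 (b): row=0 col=0 char='r'
After 5 (l): row=0 col=1 char='o'

Answer: rock  fish two cyan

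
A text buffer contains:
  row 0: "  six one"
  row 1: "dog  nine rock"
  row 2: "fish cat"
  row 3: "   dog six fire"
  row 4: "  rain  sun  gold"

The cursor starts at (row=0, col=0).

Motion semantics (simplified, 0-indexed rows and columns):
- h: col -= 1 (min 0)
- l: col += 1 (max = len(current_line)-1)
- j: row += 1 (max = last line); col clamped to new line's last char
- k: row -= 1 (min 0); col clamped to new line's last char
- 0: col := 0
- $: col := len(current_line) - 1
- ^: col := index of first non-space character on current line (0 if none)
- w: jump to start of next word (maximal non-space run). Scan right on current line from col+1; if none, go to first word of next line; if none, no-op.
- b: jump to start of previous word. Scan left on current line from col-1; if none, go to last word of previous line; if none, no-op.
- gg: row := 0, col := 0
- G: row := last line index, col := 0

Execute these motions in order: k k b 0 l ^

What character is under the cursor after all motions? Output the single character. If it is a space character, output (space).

After 1 (k): row=0 col=0 char='_'
After 2 (k): row=0 col=0 char='_'
After 3 (b): row=0 col=0 char='_'
After 4 (0): row=0 col=0 char='_'
After 5 (l): row=0 col=1 char='_'
After 6 (^): row=0 col=2 char='s'

Answer: s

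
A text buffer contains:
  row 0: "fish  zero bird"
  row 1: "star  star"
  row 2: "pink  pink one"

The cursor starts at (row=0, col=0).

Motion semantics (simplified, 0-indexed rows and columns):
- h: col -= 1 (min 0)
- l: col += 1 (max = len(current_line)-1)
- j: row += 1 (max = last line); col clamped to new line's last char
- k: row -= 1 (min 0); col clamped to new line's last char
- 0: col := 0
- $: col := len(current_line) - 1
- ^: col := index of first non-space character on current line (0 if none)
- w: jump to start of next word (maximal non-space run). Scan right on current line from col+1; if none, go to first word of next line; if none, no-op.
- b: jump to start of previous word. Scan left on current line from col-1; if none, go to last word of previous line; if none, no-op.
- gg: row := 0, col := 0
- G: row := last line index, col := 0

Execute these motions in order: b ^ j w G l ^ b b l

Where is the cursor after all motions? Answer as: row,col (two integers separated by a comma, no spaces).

Answer: 1,1

Derivation:
After 1 (b): row=0 col=0 char='f'
After 2 (^): row=0 col=0 char='f'
After 3 (j): row=1 col=0 char='s'
After 4 (w): row=1 col=6 char='s'
After 5 (G): row=2 col=0 char='p'
After 6 (l): row=2 col=1 char='i'
After 7 (^): row=2 col=0 char='p'
After 8 (b): row=1 col=6 char='s'
After 9 (b): row=1 col=0 char='s'
After 10 (l): row=1 col=1 char='t'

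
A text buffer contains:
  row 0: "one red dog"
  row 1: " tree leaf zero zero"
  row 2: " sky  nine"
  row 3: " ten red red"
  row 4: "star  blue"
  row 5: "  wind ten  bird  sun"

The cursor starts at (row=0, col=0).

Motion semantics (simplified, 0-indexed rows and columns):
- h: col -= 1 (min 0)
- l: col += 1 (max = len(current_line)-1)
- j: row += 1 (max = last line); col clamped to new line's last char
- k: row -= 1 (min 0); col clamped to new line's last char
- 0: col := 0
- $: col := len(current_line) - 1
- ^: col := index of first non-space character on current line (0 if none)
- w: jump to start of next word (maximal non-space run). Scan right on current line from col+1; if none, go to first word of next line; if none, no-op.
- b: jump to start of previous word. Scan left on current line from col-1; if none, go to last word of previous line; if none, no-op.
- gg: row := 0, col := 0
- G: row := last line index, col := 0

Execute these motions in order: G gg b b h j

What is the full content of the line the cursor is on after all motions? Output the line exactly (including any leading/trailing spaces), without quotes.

After 1 (G): row=5 col=0 char='_'
After 2 (gg): row=0 col=0 char='o'
After 3 (b): row=0 col=0 char='o'
After 4 (b): row=0 col=0 char='o'
After 5 (h): row=0 col=0 char='o'
After 6 (j): row=1 col=0 char='_'

Answer:  tree leaf zero zero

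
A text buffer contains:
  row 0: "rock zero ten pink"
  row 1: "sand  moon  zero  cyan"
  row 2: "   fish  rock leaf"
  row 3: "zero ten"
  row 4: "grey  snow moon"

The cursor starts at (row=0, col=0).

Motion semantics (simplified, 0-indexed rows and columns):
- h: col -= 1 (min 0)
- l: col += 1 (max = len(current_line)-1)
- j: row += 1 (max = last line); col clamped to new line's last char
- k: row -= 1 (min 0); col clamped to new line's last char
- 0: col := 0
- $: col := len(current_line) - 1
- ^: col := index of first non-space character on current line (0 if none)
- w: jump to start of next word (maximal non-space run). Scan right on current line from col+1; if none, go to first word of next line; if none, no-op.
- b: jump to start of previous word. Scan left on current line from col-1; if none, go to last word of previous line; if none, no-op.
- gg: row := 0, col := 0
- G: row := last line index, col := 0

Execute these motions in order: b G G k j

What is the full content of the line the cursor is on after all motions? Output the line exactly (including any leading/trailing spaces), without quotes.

Answer: grey  snow moon

Derivation:
After 1 (b): row=0 col=0 char='r'
After 2 (G): row=4 col=0 char='g'
After 3 (G): row=4 col=0 char='g'
After 4 (k): row=3 col=0 char='z'
After 5 (j): row=4 col=0 char='g'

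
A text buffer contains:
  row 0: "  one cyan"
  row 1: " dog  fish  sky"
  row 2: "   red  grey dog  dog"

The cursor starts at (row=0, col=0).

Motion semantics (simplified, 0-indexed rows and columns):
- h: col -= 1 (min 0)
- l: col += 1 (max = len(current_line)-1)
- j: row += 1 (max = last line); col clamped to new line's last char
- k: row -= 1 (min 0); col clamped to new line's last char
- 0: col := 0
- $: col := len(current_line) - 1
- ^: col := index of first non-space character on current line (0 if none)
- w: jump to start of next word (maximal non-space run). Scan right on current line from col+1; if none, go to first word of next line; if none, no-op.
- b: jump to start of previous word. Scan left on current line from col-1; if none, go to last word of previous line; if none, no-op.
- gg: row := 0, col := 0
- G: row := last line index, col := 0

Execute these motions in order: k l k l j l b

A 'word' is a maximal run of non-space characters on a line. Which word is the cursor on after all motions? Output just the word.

After 1 (k): row=0 col=0 char='_'
After 2 (l): row=0 col=1 char='_'
After 3 (k): row=0 col=1 char='_'
After 4 (l): row=0 col=2 char='o'
After 5 (j): row=1 col=2 char='o'
After 6 (l): row=1 col=3 char='g'
After 7 (b): row=1 col=1 char='d'

Answer: dog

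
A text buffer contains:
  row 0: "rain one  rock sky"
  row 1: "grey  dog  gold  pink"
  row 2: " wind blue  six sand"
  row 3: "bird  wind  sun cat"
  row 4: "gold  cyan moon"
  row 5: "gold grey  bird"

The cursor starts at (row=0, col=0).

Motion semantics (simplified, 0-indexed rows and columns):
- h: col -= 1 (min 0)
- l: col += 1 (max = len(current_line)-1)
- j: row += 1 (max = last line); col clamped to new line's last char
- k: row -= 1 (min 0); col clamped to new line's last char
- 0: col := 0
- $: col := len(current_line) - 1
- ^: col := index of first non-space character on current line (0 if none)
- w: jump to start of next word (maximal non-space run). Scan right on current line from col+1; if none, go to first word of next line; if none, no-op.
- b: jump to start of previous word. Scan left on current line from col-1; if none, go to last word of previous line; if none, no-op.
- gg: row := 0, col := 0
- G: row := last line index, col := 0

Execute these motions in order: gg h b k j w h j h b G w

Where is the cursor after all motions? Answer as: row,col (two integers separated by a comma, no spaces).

After 1 (gg): row=0 col=0 char='r'
After 2 (h): row=0 col=0 char='r'
After 3 (b): row=0 col=0 char='r'
After 4 (k): row=0 col=0 char='r'
After 5 (j): row=1 col=0 char='g'
After 6 (w): row=1 col=6 char='d'
After 7 (h): row=1 col=5 char='_'
After 8 (j): row=2 col=5 char='_'
After 9 (h): row=2 col=4 char='d'
After 10 (b): row=2 col=1 char='w'
After 11 (G): row=5 col=0 char='g'
After 12 (w): row=5 col=5 char='g'

Answer: 5,5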